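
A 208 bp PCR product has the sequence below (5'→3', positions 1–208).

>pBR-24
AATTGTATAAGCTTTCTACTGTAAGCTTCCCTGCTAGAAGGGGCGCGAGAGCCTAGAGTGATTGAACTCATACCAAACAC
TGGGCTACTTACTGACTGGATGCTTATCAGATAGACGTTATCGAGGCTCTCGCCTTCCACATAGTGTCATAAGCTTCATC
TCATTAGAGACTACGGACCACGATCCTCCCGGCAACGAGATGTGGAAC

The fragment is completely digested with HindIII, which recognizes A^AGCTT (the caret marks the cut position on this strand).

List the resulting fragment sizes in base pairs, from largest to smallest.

HindIII sites (AAGCTT) start at positions 9, 23, 151.
HindIII cuts after the first base of each site, so after positions 9, 23, 151.
Linear molecule, 3 cuts → 4 fragments:
  1–9 → 9 bp
  10–23 → 14 bp
  24–151 → 128 bp
  152–208 → 57 bp
Sorted largest to smallest: 128, 57, 14, 9 bp.

128, 57, 14, 9 bp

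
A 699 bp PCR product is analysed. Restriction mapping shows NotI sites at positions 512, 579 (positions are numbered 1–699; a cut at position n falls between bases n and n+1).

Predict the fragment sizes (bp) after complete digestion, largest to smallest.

Linear molecule, 2 cuts → 3 fragments:
  512 − 0 = 512 bp
  579 − 512 = 67 bp
  699 − 579 = 120 bp
Sorted largest to smallest: 512, 120, 67 bp.

512, 120, 67 bp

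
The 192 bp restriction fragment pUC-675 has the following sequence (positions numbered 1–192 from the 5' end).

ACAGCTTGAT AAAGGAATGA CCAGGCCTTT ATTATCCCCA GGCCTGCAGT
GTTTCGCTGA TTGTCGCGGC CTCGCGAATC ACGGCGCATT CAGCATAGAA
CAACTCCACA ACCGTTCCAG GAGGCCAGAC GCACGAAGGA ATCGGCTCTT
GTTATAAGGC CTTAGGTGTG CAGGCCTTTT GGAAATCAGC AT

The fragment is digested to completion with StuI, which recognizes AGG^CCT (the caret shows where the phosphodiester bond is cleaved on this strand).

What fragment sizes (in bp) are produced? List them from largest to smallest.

StuI sites (AGGCCT) start at positions 23, 40, 157, 172.
StuI cuts after base 3 of each site, so after positions 25, 42, 159, 174.
Linear molecule, 4 cuts → 5 fragments:
  1–25 → 25 bp
  26–42 → 17 bp
  43–159 → 117 bp
  160–174 → 15 bp
  175–192 → 18 bp
Sorted largest to smallest: 117, 25, 18, 17, 15 bp.

117, 25, 18, 17, 15 bp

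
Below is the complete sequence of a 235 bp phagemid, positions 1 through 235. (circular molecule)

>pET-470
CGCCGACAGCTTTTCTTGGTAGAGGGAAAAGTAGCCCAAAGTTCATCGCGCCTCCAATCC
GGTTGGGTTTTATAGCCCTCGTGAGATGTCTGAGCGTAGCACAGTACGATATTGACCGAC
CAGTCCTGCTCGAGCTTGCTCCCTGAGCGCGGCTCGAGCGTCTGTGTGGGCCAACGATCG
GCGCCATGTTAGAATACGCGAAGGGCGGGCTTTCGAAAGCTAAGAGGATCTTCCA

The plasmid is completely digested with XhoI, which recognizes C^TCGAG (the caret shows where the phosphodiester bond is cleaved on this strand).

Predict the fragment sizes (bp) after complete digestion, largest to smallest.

XhoI sites (CTCGAG) start at positions 129, 153.
XhoI cuts after the first base of each site, so after positions 129, 153.
Circular molecule, 2 cuts → 2 fragments:
  130–153 → 24 bp
  154–235 then 1–129 → 82 + 129 = 211 bp
Sorted largest to smallest: 211, 24 bp.

211, 24 bp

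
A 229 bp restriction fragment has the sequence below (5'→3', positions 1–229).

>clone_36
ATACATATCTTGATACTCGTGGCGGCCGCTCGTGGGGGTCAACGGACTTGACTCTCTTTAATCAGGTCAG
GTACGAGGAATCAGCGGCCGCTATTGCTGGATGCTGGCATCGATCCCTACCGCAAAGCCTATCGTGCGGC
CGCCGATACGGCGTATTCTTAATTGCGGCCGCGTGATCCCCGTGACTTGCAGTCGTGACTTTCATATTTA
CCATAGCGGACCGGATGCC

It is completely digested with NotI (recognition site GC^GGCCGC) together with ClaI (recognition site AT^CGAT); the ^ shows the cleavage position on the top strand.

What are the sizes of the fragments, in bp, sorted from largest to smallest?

NotI sites (GCGGCCGC) start at positions 22, 84, 136, 165.
NotI cuts after base 2 of each site, so after positions 23, 85, 137, 166.
The ClaI site (ATCGAT) starts at position 109.
ClaI cuts after base 2 of each site, so after position 110.
Combined cut positions: 23, 85, 110, 137, 166.
Linear molecule, 5 cuts → 6 fragments:
  1–23 → 23 bp
  24–85 → 62 bp
  86–110 → 25 bp
  111–137 → 27 bp
  138–166 → 29 bp
  167–229 → 63 bp
Sorted largest to smallest: 63, 62, 29, 27, 25, 23 bp.

63, 62, 29, 27, 25, 23 bp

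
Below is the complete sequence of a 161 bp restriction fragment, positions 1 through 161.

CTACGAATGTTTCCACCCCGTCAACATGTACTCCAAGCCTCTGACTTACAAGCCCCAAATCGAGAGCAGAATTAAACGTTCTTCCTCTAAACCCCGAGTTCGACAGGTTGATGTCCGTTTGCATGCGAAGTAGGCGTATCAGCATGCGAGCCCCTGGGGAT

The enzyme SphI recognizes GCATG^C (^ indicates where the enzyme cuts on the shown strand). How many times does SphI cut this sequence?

GCATGC occurs starting at positions 121, 142.
SphI cuts at 2 sites.

2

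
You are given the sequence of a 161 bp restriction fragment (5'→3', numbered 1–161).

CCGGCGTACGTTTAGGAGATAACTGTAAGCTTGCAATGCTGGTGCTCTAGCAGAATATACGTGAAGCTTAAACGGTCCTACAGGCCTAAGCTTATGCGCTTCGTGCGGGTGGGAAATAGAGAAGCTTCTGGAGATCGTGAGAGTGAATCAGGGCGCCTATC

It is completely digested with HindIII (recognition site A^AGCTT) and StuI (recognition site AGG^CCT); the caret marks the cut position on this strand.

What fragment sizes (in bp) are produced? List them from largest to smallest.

39, 37, 34, 27, 20, 4 bp

HindIII sites (AAGCTT) start at positions 27, 64, 88, 122.
HindIII cuts after the first base of each site, so after positions 27, 64, 88, 122.
The StuI site (AGGCCT) starts at position 82.
StuI cuts after base 3 of each site, so after position 84.
Combined cut positions: 27, 64, 84, 88, 122.
Linear molecule, 5 cuts → 6 fragments:
  1–27 → 27 bp
  28–64 → 37 bp
  65–84 → 20 bp
  85–88 → 4 bp
  89–122 → 34 bp
  123–161 → 39 bp
Sorted largest to smallest: 39, 37, 34, 27, 20, 4 bp.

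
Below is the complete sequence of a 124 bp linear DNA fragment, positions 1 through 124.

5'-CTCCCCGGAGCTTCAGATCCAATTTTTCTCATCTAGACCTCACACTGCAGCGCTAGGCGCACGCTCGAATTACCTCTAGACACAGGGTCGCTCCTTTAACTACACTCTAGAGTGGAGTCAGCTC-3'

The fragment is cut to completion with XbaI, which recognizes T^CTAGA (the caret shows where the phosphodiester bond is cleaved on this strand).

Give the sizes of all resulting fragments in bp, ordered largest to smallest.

XbaI sites (TCTAGA) start at positions 32, 75, 106.
XbaI cuts after the first base of each site, so after positions 32, 75, 106.
Linear molecule, 3 cuts → 4 fragments:
  1–32 → 32 bp
  33–75 → 43 bp
  76–106 → 31 bp
  107–124 → 18 bp
Sorted largest to smallest: 43, 32, 31, 18 bp.

43, 32, 31, 18 bp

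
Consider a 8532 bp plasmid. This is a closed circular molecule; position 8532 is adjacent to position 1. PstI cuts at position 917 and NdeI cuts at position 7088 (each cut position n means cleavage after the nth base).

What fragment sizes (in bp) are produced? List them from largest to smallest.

6171, 2361 bp

Combined cut positions (sorted): 917, 7088.
Circular molecule, 2 cuts → 2 fragments:
  7088 − 917 = 6171 bp
  wrap: 8532 − 7088 + 917 = 2361 bp
Sorted largest to smallest: 6171, 2361 bp.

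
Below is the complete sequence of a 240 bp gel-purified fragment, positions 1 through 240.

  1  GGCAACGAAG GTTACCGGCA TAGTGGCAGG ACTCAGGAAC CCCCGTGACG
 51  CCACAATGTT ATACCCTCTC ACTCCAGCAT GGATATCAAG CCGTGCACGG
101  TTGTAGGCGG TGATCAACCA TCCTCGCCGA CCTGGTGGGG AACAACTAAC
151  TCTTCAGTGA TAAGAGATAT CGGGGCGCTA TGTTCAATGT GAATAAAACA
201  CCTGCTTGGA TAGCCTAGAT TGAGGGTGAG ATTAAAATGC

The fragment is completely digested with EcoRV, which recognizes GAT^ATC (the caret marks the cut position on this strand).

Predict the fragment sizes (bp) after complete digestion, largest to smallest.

84, 84, 72 bp

EcoRV sites (GATATC) start at positions 82, 166.
EcoRV cuts after base 3 of each site, so after positions 84, 168.
Linear molecule, 2 cuts → 3 fragments:
  1–84 → 84 bp
  85–168 → 84 bp
  169–240 → 72 bp
Sorted largest to smallest: 84, 84, 72 bp.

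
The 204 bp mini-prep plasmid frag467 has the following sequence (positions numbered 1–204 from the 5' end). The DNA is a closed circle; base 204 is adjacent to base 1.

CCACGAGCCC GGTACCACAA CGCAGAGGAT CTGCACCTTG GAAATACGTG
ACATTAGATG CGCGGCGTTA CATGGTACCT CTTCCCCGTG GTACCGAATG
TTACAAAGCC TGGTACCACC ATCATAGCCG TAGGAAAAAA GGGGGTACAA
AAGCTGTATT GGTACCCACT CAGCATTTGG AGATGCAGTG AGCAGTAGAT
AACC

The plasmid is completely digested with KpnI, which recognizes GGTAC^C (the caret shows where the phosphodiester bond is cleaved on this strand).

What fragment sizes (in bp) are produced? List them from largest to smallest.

63, 54, 49, 22, 16 bp

KpnI sites (GGTACC) start at positions 11, 74, 90, 112, 161.
KpnI cuts after base 5 of each site (before the last base), so after positions 15, 78, 94, 116, 165.
Circular molecule, 5 cuts → 5 fragments:
  16–78 → 63 bp
  79–94 → 16 bp
  95–116 → 22 bp
  117–165 → 49 bp
  166–204 then 1–15 → 39 + 15 = 54 bp
Sorted largest to smallest: 63, 54, 49, 22, 16 bp.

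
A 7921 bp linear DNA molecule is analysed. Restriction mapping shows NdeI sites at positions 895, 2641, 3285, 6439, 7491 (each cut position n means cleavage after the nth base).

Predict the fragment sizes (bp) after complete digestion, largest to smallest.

3154, 1746, 1052, 895, 644, 430 bp

Linear molecule, 5 cuts → 6 fragments:
  895 − 0 = 895 bp
  2641 − 895 = 1746 bp
  3285 − 2641 = 644 bp
  6439 − 3285 = 3154 bp
  7491 − 6439 = 1052 bp
  7921 − 7491 = 430 bp
Sorted largest to smallest: 3154, 1746, 1052, 895, 644, 430 bp.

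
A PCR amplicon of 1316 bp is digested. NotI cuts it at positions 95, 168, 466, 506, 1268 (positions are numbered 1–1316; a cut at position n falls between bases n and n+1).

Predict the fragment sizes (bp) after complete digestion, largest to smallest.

762, 298, 95, 73, 48, 40 bp

Linear molecule, 5 cuts → 6 fragments:
  95 − 0 = 95 bp
  168 − 95 = 73 bp
  466 − 168 = 298 bp
  506 − 466 = 40 bp
  1268 − 506 = 762 bp
  1316 − 1268 = 48 bp
Sorted largest to smallest: 762, 298, 95, 73, 48, 40 bp.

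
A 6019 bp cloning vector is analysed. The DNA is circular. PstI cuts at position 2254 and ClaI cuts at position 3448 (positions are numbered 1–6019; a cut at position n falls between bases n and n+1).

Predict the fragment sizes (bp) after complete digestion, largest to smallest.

4825, 1194 bp

Combined cut positions (sorted): 2254, 3448.
Circular molecule, 2 cuts → 2 fragments:
  3448 − 2254 = 1194 bp
  wrap: 6019 − 3448 + 2254 = 4825 bp
Sorted largest to smallest: 4825, 1194 bp.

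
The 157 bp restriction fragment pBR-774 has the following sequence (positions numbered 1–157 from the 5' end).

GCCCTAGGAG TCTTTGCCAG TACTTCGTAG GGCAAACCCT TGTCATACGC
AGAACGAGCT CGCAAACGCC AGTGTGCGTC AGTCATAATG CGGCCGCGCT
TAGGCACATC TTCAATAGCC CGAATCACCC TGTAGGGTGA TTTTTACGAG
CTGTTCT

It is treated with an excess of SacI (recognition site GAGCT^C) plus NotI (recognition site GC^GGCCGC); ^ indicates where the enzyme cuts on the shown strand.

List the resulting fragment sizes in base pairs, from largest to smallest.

The SacI site (GAGCTC) starts at position 56.
SacI cuts after base 5 of each site (before the last base), so after position 60.
The NotI site (GCGGCCGC) starts at position 90.
NotI cuts after base 2 of each site, so after position 91.
Combined cut positions: 60, 91.
Linear molecule, 2 cuts → 3 fragments:
  1–60 → 60 bp
  61–91 → 31 bp
  92–157 → 66 bp
Sorted largest to smallest: 66, 60, 31 bp.

66, 60, 31 bp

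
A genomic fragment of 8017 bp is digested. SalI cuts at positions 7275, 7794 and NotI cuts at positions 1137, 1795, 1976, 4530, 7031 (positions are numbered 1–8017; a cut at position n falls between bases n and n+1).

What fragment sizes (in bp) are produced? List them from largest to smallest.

2554, 2501, 1137, 658, 519, 244, 223, 181 bp

Combined cut positions (sorted): 1137, 1795, 1976, 4530, 7031, 7275, 7794.
Linear molecule, 7 cuts → 8 fragments:
  1137 − 0 = 1137 bp
  1795 − 1137 = 658 bp
  1976 − 1795 = 181 bp
  4530 − 1976 = 2554 bp
  7031 − 4530 = 2501 bp
  7275 − 7031 = 244 bp
  7794 − 7275 = 519 bp
  8017 − 7794 = 223 bp
Sorted largest to smallest: 2554, 2501, 1137, 658, 519, 244, 223, 181 bp.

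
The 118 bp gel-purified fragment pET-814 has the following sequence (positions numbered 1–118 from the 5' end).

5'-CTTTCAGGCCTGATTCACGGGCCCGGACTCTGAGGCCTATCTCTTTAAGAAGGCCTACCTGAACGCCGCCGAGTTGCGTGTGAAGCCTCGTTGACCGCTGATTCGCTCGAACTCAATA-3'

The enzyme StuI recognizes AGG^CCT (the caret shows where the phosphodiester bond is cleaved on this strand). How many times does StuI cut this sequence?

AGGCCT occurs starting at positions 6, 33, 51.
StuI cuts at 3 sites.

3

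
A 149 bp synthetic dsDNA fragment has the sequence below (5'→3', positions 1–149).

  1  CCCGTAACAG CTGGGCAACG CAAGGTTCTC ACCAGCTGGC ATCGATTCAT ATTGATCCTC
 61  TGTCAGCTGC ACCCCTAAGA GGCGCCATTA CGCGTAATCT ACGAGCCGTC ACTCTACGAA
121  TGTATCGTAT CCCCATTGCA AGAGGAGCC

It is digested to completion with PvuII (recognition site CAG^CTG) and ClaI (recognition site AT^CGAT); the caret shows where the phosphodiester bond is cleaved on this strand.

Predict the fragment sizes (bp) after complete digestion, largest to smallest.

83, 25, 24, 10, 7 bp

PvuII sites (CAGCTG) start at positions 8, 33, 64.
PvuII cuts after base 3 of each site, so after positions 10, 35, 66.
The ClaI site (ATCGAT) starts at position 41.
ClaI cuts after base 2 of each site, so after position 42.
Combined cut positions: 10, 35, 42, 66.
Linear molecule, 4 cuts → 5 fragments:
  1–10 → 10 bp
  11–35 → 25 bp
  36–42 → 7 bp
  43–66 → 24 bp
  67–149 → 83 bp
Sorted largest to smallest: 83, 25, 24, 10, 7 bp.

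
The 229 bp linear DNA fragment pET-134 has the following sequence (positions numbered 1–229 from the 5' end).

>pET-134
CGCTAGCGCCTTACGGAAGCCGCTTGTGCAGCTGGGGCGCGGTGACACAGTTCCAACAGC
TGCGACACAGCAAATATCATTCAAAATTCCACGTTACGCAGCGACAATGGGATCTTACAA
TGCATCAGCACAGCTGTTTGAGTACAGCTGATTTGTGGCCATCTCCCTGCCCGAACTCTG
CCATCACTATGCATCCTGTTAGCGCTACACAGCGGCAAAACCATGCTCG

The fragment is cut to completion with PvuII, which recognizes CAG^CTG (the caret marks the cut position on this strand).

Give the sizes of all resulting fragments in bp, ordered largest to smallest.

PvuII sites (CAGCTG) start at positions 29, 57, 131, 145.
PvuII cuts after base 3 of each site, so after positions 31, 59, 133, 147.
Linear molecule, 4 cuts → 5 fragments:
  1–31 → 31 bp
  32–59 → 28 bp
  60–133 → 74 bp
  134–147 → 14 bp
  148–229 → 82 bp
Sorted largest to smallest: 82, 74, 31, 28, 14 bp.

82, 74, 31, 28, 14 bp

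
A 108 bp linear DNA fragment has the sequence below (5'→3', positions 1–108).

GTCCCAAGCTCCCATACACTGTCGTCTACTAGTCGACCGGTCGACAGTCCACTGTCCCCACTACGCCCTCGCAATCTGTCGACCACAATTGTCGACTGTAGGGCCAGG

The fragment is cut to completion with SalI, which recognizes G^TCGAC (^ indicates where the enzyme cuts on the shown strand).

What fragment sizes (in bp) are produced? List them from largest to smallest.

SalI sites (GTCGAC) start at positions 32, 40, 78, 91.
SalI cuts after the first base of each site, so after positions 32, 40, 78, 91.
Linear molecule, 4 cuts → 5 fragments:
  1–32 → 32 bp
  33–40 → 8 bp
  41–78 → 38 bp
  79–91 → 13 bp
  92–108 → 17 bp
Sorted largest to smallest: 38, 32, 17, 13, 8 bp.

38, 32, 17, 13, 8 bp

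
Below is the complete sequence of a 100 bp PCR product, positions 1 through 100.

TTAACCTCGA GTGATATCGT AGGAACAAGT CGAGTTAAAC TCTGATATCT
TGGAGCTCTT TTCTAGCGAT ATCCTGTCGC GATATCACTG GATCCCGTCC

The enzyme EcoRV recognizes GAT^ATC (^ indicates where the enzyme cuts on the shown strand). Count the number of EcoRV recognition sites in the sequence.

4

GATATC occurs starting at positions 13, 44, 68, 81.
EcoRV cuts at 4 sites.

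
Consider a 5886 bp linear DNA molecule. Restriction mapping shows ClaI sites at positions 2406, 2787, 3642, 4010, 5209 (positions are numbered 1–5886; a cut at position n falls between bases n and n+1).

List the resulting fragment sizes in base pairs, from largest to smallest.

2406, 1199, 855, 677, 381, 368 bp

Linear molecule, 5 cuts → 6 fragments:
  2406 − 0 = 2406 bp
  2787 − 2406 = 381 bp
  3642 − 2787 = 855 bp
  4010 − 3642 = 368 bp
  5209 − 4010 = 1199 bp
  5886 − 5209 = 677 bp
Sorted largest to smallest: 2406, 1199, 855, 677, 381, 368 bp.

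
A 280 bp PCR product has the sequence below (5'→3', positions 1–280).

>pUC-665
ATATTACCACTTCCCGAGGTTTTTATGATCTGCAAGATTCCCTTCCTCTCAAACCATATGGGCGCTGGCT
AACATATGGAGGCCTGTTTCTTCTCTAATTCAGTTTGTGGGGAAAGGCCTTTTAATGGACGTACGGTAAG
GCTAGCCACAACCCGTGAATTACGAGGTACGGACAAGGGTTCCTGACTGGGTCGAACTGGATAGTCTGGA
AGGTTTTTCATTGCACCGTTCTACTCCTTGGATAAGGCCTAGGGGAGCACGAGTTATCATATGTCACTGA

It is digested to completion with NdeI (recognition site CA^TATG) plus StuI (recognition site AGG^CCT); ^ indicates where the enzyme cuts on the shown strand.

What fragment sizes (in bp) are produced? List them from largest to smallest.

130, 56, 35, 22, 18, 11, 8 bp

NdeI sites (CATATG) start at positions 55, 73, 268.
NdeI cuts after base 2 of each site, so after positions 56, 74, 269.
StuI sites (AGGCCT) start at positions 80, 115, 245.
StuI cuts after base 3 of each site, so after positions 82, 117, 247.
Combined cut positions: 56, 74, 82, 117, 247, 269.
Linear molecule, 6 cuts → 7 fragments:
  1–56 → 56 bp
  57–74 → 18 bp
  75–82 → 8 bp
  83–117 → 35 bp
  118–247 → 130 bp
  248–269 → 22 bp
  270–280 → 11 bp
Sorted largest to smallest: 130, 56, 35, 22, 18, 11, 8 bp.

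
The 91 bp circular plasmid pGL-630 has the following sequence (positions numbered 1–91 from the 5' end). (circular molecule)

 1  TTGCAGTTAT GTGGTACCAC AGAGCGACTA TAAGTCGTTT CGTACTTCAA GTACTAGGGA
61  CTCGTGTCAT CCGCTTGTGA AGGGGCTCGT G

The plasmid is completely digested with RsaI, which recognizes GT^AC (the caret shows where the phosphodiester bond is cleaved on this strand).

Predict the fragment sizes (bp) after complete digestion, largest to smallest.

54, 28, 9 bp

RsaI sites (GTAC) start at positions 14, 42, 51.
RsaI cuts after base 2 of each site, so after positions 15, 43, 52.
Circular molecule, 3 cuts → 3 fragments:
  16–43 → 28 bp
  44–52 → 9 bp
  53–91 then 1–15 → 39 + 15 = 54 bp
Sorted largest to smallest: 54, 28, 9 bp.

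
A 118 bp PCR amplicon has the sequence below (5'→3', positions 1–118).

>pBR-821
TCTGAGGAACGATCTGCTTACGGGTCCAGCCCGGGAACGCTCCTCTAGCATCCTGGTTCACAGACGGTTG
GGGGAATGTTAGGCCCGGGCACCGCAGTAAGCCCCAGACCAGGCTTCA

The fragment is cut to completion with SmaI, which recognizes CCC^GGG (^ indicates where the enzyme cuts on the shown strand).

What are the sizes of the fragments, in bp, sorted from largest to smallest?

54, 32, 32 bp

SmaI sites (CCCGGG) start at positions 30, 84.
SmaI cuts after base 3 of each site, so after positions 32, 86.
Linear molecule, 2 cuts → 3 fragments:
  1–32 → 32 bp
  33–86 → 54 bp
  87–118 → 32 bp
Sorted largest to smallest: 54, 32, 32 bp.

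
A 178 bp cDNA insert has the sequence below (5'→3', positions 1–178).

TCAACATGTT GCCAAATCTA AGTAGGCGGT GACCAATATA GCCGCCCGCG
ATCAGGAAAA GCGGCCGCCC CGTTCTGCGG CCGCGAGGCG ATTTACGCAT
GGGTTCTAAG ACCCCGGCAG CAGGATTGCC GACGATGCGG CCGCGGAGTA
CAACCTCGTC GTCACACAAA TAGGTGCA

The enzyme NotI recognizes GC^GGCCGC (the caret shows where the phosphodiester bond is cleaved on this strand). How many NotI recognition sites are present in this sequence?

GCGGCCGC occurs starting at positions 61, 77, 137.
NotI cuts at 3 sites.

3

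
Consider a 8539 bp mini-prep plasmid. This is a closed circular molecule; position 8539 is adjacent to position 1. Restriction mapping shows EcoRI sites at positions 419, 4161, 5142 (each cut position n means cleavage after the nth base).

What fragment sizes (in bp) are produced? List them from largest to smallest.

Circular molecule, 3 cuts → 3 fragments:
  4161 − 419 = 3742 bp
  5142 − 4161 = 981 bp
  wrap: 8539 − 5142 + 419 = 3816 bp
Sorted largest to smallest: 3816, 3742, 981 bp.

3816, 3742, 981 bp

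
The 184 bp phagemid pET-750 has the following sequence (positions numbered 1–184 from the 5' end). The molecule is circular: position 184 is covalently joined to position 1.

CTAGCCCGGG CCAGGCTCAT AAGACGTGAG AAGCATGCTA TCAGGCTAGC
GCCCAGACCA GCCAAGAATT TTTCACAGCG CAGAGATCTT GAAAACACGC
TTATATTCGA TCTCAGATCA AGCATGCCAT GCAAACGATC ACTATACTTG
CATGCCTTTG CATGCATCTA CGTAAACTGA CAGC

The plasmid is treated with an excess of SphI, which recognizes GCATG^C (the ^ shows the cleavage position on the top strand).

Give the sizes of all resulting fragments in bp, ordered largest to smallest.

SphI sites (GCATGC) start at positions 33, 122, 150, 160.
SphI cuts after base 5 of each site (before the last base), so after positions 37, 126, 154, 164.
Circular molecule, 4 cuts → 4 fragments:
  38–126 → 89 bp
  127–154 → 28 bp
  155–164 → 10 bp
  165–184 then 1–37 → 20 + 37 = 57 bp
Sorted largest to smallest: 89, 57, 28, 10 bp.

89, 57, 28, 10 bp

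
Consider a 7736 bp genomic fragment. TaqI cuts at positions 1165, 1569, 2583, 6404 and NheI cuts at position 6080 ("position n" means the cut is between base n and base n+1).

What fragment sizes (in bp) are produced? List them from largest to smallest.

3497, 1332, 1165, 1014, 404, 324 bp

Combined cut positions (sorted): 1165, 1569, 2583, 6080, 6404.
Linear molecule, 5 cuts → 6 fragments:
  1165 − 0 = 1165 bp
  1569 − 1165 = 404 bp
  2583 − 1569 = 1014 bp
  6080 − 2583 = 3497 bp
  6404 − 6080 = 324 bp
  7736 − 6404 = 1332 bp
Sorted largest to smallest: 3497, 1332, 1165, 1014, 404, 324 bp.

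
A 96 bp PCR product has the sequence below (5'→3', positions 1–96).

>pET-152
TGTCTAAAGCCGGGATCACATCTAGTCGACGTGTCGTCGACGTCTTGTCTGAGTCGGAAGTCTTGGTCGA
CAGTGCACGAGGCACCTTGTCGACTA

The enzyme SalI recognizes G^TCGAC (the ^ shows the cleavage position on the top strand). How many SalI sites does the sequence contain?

4

GTCGAC occurs starting at positions 25, 36, 66, 89.
SalI cuts at 4 sites.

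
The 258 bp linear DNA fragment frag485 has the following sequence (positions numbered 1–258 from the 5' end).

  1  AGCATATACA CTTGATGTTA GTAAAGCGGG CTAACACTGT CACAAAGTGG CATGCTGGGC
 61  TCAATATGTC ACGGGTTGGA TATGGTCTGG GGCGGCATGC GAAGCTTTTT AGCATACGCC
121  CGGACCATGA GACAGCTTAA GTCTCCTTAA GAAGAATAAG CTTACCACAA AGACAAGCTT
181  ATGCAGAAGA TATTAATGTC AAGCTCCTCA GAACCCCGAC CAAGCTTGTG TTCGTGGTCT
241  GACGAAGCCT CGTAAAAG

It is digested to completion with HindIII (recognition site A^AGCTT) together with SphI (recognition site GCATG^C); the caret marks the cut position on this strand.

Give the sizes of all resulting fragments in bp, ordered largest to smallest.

56, 54, 47, 45, 36, 17, 3 bp

HindIII sites (AAGCTT) start at positions 102, 158, 175, 222.
HindIII cuts after the first base of each site, so after positions 102, 158, 175, 222.
SphI sites (GCATGC) start at positions 50, 95.
SphI cuts after base 5 of each site (before the last base), so after positions 54, 99.
Combined cut positions: 54, 99, 102, 158, 175, 222.
Linear molecule, 6 cuts → 7 fragments:
  1–54 → 54 bp
  55–99 → 45 bp
  100–102 → 3 bp
  103–158 → 56 bp
  159–175 → 17 bp
  176–222 → 47 bp
  223–258 → 36 bp
Sorted largest to smallest: 56, 54, 47, 45, 36, 17, 3 bp.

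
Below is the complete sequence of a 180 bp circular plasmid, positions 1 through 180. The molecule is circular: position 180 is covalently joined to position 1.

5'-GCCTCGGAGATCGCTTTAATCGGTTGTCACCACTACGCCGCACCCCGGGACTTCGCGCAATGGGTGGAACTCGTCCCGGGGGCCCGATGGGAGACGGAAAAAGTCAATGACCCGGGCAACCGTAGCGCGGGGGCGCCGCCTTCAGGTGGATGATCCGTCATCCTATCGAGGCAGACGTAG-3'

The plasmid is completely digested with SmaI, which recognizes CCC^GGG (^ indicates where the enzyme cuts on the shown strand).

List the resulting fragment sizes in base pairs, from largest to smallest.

SmaI sites (CCCGGG) start at positions 44, 75, 111.
SmaI cuts after base 3 of each site, so after positions 46, 77, 113.
Circular molecule, 3 cuts → 3 fragments:
  47–77 → 31 bp
  78–113 → 36 bp
  114–180 then 1–46 → 67 + 46 = 113 bp
Sorted largest to smallest: 113, 36, 31 bp.

113, 36, 31 bp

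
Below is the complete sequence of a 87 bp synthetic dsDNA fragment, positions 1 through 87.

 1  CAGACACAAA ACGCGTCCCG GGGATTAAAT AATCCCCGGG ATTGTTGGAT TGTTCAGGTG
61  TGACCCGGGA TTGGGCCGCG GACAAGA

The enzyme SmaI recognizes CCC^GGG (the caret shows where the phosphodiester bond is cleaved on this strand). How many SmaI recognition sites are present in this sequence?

3

CCCGGG occurs starting at positions 17, 35, 64.
SmaI cuts at 3 sites.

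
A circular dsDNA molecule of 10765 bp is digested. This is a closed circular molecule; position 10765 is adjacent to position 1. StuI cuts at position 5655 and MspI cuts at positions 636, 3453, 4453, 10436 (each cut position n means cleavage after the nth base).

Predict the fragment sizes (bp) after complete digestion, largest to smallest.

Combined cut positions (sorted): 636, 3453, 4453, 5655, 10436.
Circular molecule, 5 cuts → 5 fragments:
  3453 − 636 = 2817 bp
  4453 − 3453 = 1000 bp
  5655 − 4453 = 1202 bp
  10436 − 5655 = 4781 bp
  wrap: 10765 − 10436 + 636 = 965 bp
Sorted largest to smallest: 4781, 2817, 1202, 1000, 965 bp.

4781, 2817, 1202, 1000, 965 bp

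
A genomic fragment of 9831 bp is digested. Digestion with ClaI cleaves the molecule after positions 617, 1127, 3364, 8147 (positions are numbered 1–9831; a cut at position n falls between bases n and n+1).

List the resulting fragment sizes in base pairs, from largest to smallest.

4783, 2237, 1684, 617, 510 bp

Linear molecule, 4 cuts → 5 fragments:
  617 − 0 = 617 bp
  1127 − 617 = 510 bp
  3364 − 1127 = 2237 bp
  8147 − 3364 = 4783 bp
  9831 − 8147 = 1684 bp
Sorted largest to smallest: 4783, 2237, 1684, 617, 510 bp.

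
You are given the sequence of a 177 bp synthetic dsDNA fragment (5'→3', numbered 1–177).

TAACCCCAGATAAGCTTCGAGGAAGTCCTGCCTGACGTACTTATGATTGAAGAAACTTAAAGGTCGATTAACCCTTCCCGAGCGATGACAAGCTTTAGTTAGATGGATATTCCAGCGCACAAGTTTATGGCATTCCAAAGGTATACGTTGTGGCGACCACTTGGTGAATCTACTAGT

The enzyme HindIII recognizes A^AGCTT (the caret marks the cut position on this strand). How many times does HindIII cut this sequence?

AAGCTT occurs starting at positions 12, 90.
HindIII cuts at 2 sites.

2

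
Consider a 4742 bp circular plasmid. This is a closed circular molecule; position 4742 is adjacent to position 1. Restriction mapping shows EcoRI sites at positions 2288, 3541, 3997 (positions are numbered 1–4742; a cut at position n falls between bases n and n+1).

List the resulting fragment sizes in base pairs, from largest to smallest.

3033, 1253, 456 bp

Circular molecule, 3 cuts → 3 fragments:
  3541 − 2288 = 1253 bp
  3997 − 3541 = 456 bp
  wrap: 4742 − 3997 + 2288 = 3033 bp
Sorted largest to smallest: 3033, 1253, 456 bp.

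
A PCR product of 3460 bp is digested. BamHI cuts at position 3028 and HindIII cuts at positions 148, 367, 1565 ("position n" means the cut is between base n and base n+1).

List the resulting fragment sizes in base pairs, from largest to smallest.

1463, 1198, 432, 219, 148 bp

Combined cut positions (sorted): 148, 367, 1565, 3028.
Linear molecule, 4 cuts → 5 fragments:
  148 − 0 = 148 bp
  367 − 148 = 219 bp
  1565 − 367 = 1198 bp
  3028 − 1565 = 1463 bp
  3460 − 3028 = 432 bp
Sorted largest to smallest: 1463, 1198, 432, 219, 148 bp.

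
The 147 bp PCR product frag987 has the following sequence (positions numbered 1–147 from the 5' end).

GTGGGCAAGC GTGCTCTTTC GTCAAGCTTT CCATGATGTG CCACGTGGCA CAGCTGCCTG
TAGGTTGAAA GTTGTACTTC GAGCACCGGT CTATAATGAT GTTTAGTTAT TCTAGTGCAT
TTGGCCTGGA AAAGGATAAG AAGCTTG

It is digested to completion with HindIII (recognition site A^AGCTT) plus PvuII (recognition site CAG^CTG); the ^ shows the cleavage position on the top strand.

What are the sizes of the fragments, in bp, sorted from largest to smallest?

HindIII sites (AAGCTT) start at positions 24, 141.
HindIII cuts after the first base of each site, so after positions 24, 141.
The PvuII site (CAGCTG) starts at position 51.
PvuII cuts after base 3 of each site, so after position 53.
Combined cut positions: 24, 53, 141.
Linear molecule, 3 cuts → 4 fragments:
  1–24 → 24 bp
  25–53 → 29 bp
  54–141 → 88 bp
  142–147 → 6 bp
Sorted largest to smallest: 88, 29, 24, 6 bp.

88, 29, 24, 6 bp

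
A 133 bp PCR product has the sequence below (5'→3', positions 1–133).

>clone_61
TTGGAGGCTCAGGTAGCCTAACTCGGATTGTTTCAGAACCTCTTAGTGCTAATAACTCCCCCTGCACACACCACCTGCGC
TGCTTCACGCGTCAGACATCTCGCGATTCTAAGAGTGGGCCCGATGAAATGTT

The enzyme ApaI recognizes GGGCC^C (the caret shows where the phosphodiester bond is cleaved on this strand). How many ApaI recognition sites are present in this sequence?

GGGCCC occurs starting at position 117.
ApaI cuts at 1 site.

1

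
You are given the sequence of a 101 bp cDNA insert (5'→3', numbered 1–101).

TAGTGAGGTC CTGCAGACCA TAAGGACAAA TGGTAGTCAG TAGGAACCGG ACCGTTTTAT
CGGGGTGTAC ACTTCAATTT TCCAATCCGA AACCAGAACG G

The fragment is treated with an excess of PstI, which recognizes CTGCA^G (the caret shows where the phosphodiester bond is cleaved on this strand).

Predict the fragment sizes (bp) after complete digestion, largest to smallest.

86, 15 bp

The PstI site (CTGCAG) starts at position 11.
PstI cuts after base 5 of each site (before the last base), so after position 15.
Linear molecule, 1 cut → 2 fragments:
  1–15 → 15 bp
  16–101 → 86 bp
Sorted largest to smallest: 86, 15 bp.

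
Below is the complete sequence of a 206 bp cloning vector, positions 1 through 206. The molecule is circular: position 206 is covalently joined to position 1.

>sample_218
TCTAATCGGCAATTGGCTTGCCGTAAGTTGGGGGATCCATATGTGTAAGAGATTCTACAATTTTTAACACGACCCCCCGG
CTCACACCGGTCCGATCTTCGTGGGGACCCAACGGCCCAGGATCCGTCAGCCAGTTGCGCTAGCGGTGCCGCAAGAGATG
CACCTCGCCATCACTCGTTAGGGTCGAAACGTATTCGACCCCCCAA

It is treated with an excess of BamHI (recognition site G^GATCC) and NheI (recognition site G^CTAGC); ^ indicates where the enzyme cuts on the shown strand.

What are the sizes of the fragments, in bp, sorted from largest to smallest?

BamHI sites (GGATCC) start at positions 33, 120.
BamHI cuts after the first base of each site, so after positions 33, 120.
The NheI site (GCTAGC) starts at position 139.
NheI cuts after the first base of each site, so after position 139.
Combined cut positions: 33, 120, 139.
Circular molecule, 3 cuts → 3 fragments:
  34–120 → 87 bp
  121–139 → 19 bp
  140–206 then 1–33 → 67 + 33 = 100 bp
Sorted largest to smallest: 100, 87, 19 bp.

100, 87, 19 bp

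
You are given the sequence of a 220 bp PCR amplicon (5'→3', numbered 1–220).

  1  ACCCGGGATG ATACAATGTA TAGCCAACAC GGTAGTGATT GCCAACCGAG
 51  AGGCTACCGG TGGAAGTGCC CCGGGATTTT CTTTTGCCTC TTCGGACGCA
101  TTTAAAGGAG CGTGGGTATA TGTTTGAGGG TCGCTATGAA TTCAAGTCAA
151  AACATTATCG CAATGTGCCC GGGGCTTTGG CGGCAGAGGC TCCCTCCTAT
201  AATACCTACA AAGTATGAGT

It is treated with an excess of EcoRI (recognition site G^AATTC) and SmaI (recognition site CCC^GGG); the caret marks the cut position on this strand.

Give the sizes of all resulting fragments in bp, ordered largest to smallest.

68, 66, 50, 32, 4 bp

The EcoRI site (GAATTC) starts at position 138.
EcoRI cuts after the first base of each site, so after position 138.
SmaI sites (CCCGGG) start at positions 2, 70, 168.
SmaI cuts after base 3 of each site, so after positions 4, 72, 170.
Combined cut positions: 4, 72, 138, 170.
Linear molecule, 4 cuts → 5 fragments:
  1–4 → 4 bp
  5–72 → 68 bp
  73–138 → 66 bp
  139–170 → 32 bp
  171–220 → 50 bp
Sorted largest to smallest: 68, 66, 50, 32, 4 bp.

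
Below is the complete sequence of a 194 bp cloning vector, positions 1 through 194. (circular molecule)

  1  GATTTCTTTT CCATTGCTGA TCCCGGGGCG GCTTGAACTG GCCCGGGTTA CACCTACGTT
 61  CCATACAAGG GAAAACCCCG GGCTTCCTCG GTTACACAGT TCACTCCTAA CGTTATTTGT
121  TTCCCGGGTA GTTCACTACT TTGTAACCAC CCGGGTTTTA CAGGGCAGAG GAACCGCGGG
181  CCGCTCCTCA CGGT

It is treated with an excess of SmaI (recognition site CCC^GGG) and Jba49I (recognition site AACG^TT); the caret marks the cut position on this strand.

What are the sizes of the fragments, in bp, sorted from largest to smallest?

66, 35, 33, 27, 20, 13 bp

SmaI sites (CCCGGG) start at positions 22, 42, 77, 123, 150.
SmaI cuts after base 3 of each site, so after positions 24, 44, 79, 125, 152.
The Jba49I site (AACGTT) starts at position 109.
Jba49I cuts after base 4 of each site, so after position 112.
Combined cut positions: 24, 44, 79, 112, 125, 152.
Circular molecule, 6 cuts → 6 fragments:
  25–44 → 20 bp
  45–79 → 35 bp
  80–112 → 33 bp
  113–125 → 13 bp
  126–152 → 27 bp
  153–194 then 1–24 → 42 + 24 = 66 bp
Sorted largest to smallest: 66, 35, 33, 27, 20, 13 bp.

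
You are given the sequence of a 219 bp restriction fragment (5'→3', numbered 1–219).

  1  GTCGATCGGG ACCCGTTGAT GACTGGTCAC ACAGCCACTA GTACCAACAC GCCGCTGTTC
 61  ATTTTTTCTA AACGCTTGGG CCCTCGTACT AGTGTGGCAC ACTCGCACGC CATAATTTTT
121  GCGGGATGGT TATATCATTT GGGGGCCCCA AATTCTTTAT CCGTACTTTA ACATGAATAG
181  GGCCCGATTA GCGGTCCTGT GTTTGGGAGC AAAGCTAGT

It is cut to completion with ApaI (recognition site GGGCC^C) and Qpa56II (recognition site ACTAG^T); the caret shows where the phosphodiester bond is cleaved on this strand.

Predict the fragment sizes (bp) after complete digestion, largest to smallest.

55, 41, 41, 37, 35, 10 bp

ApaI sites (GGGCCC) start at positions 78, 143, 180.
ApaI cuts after base 5 of each site (before the last base), so after positions 82, 147, 184.
Qpa56II sites (ACTAGT) start at positions 37, 88.
Qpa56II cuts after base 5 of each site (before the last base), so after positions 41, 92.
Combined cut positions: 41, 82, 92, 147, 184.
Linear molecule, 5 cuts → 6 fragments:
  1–41 → 41 bp
  42–82 → 41 bp
  83–92 → 10 bp
  93–147 → 55 bp
  148–184 → 37 bp
  185–219 → 35 bp
Sorted largest to smallest: 55, 41, 41, 37, 35, 10 bp.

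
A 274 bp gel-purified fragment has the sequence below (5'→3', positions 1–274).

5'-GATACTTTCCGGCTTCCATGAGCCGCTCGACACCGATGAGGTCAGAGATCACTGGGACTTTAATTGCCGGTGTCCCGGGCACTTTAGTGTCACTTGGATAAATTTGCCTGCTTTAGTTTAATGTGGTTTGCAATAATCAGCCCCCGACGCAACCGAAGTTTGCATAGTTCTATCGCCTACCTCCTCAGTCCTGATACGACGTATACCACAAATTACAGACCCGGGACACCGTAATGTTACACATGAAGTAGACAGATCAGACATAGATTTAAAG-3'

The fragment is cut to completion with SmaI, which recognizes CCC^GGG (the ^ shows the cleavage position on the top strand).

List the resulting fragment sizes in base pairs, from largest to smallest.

146, 76, 52 bp

SmaI sites (CCCGGG) start at positions 74, 220.
SmaI cuts after base 3 of each site, so after positions 76, 222.
Linear molecule, 2 cuts → 3 fragments:
  1–76 → 76 bp
  77–222 → 146 bp
  223–274 → 52 bp
Sorted largest to smallest: 146, 76, 52 bp.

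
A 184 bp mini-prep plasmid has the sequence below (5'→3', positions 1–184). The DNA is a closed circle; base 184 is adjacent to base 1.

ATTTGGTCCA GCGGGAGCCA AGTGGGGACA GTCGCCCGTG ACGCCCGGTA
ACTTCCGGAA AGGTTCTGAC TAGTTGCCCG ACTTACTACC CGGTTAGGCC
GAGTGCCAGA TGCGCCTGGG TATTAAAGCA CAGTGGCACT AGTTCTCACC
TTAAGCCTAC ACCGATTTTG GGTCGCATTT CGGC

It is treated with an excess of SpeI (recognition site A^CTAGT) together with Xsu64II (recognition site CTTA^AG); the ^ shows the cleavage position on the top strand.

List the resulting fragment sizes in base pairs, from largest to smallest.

100, 69, 15 bp

SpeI sites (ACTAGT) start at positions 69, 138.
SpeI cuts after the first base of each site, so after positions 69, 138.
The Xsu64II site (CTTAAG) starts at position 150.
Xsu64II cuts after base 4 of each site, so after position 153.
Combined cut positions: 69, 138, 153.
Circular molecule, 3 cuts → 3 fragments:
  70–138 → 69 bp
  139–153 → 15 bp
  154–184 then 1–69 → 31 + 69 = 100 bp
Sorted largest to smallest: 100, 69, 15 bp.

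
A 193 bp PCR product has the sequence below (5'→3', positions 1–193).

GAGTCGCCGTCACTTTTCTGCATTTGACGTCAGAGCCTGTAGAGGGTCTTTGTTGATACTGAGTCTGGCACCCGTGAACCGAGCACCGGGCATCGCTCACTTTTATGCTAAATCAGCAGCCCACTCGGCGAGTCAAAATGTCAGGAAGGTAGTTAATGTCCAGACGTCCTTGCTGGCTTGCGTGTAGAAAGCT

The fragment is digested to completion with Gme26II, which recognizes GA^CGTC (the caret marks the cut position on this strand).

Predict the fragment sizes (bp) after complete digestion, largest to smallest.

137, 29, 27 bp

Gme26II sites (GACGTC) start at positions 26, 163.
Gme26II cuts after base 2 of each site, so after positions 27, 164.
Linear molecule, 2 cuts → 3 fragments:
  1–27 → 27 bp
  28–164 → 137 bp
  165–193 → 29 bp
Sorted largest to smallest: 137, 29, 27 bp.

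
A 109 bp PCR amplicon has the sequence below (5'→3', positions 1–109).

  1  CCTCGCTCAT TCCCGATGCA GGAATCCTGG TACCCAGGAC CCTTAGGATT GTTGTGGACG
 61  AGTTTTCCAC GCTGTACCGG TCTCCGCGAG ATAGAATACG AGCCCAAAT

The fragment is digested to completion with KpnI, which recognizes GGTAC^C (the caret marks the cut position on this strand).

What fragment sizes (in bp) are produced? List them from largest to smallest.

The KpnI site (GGTACC) starts at position 29.
KpnI cuts after base 5 of each site (before the last base), so after position 33.
Linear molecule, 1 cut → 2 fragments:
  1–33 → 33 bp
  34–109 → 76 bp
Sorted largest to smallest: 76, 33 bp.

76, 33 bp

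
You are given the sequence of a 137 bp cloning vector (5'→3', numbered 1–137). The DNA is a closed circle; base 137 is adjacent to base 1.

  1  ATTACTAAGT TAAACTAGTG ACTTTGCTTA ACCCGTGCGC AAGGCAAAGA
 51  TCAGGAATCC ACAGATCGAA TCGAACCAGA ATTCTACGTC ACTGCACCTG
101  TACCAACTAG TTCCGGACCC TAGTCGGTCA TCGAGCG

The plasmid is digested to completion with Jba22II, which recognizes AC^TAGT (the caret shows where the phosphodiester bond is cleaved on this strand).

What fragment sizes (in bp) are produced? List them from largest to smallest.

92, 45 bp

Jba22II sites (ACTAGT) start at positions 14, 106.
Jba22II cuts after base 2 of each site, so after positions 15, 107.
Circular molecule, 2 cuts → 2 fragments:
  16–107 → 92 bp
  108–137 then 1–15 → 30 + 15 = 45 bp
Sorted largest to smallest: 92, 45 bp.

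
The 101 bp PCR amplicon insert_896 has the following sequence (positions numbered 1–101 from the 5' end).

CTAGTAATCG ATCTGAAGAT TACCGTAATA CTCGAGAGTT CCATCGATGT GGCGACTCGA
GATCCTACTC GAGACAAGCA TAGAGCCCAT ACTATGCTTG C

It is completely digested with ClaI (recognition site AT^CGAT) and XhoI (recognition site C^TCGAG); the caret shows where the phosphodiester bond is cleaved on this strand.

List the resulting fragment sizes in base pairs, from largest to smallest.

33, 23, 13, 12, 12, 8 bp

ClaI sites (ATCGAT) start at positions 7, 43.
ClaI cuts after base 2 of each site, so after positions 8, 44.
XhoI sites (CTCGAG) start at positions 31, 56, 68.
XhoI cuts after the first base of each site, so after positions 31, 56, 68.
Combined cut positions: 8, 31, 44, 56, 68.
Linear molecule, 5 cuts → 6 fragments:
  1–8 → 8 bp
  9–31 → 23 bp
  32–44 → 13 bp
  45–56 → 12 bp
  57–68 → 12 bp
  69–101 → 33 bp
Sorted largest to smallest: 33, 23, 13, 12, 12, 8 bp.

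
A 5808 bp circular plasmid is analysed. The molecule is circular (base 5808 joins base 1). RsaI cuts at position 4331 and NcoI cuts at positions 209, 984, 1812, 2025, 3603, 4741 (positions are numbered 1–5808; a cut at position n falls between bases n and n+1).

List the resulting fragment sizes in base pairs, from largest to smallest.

Combined cut positions (sorted): 209, 984, 1812, 2025, 3603, 4331, 4741.
Circular molecule, 7 cuts → 7 fragments:
  984 − 209 = 775 bp
  1812 − 984 = 828 bp
  2025 − 1812 = 213 bp
  3603 − 2025 = 1578 bp
  4331 − 3603 = 728 bp
  4741 − 4331 = 410 bp
  wrap: 5808 − 4741 + 209 = 1276 bp
Sorted largest to smallest: 1578, 1276, 828, 775, 728, 410, 213 bp.

1578, 1276, 828, 775, 728, 410, 213 bp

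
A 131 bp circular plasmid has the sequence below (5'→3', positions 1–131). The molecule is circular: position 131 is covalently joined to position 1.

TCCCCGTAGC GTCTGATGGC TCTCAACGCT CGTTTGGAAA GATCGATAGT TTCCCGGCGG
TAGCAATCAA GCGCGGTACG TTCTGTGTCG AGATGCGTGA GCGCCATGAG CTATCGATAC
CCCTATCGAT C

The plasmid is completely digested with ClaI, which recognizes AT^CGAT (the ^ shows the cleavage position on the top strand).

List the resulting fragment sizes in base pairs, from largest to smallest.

71, 48, 12 bp

ClaI sites (ATCGAT) start at positions 42, 113, 125.
ClaI cuts after base 2 of each site, so after positions 43, 114, 126.
Circular molecule, 3 cuts → 3 fragments:
  44–114 → 71 bp
  115–126 → 12 bp
  127–131 then 1–43 → 5 + 43 = 48 bp
Sorted largest to smallest: 71, 48, 12 bp.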